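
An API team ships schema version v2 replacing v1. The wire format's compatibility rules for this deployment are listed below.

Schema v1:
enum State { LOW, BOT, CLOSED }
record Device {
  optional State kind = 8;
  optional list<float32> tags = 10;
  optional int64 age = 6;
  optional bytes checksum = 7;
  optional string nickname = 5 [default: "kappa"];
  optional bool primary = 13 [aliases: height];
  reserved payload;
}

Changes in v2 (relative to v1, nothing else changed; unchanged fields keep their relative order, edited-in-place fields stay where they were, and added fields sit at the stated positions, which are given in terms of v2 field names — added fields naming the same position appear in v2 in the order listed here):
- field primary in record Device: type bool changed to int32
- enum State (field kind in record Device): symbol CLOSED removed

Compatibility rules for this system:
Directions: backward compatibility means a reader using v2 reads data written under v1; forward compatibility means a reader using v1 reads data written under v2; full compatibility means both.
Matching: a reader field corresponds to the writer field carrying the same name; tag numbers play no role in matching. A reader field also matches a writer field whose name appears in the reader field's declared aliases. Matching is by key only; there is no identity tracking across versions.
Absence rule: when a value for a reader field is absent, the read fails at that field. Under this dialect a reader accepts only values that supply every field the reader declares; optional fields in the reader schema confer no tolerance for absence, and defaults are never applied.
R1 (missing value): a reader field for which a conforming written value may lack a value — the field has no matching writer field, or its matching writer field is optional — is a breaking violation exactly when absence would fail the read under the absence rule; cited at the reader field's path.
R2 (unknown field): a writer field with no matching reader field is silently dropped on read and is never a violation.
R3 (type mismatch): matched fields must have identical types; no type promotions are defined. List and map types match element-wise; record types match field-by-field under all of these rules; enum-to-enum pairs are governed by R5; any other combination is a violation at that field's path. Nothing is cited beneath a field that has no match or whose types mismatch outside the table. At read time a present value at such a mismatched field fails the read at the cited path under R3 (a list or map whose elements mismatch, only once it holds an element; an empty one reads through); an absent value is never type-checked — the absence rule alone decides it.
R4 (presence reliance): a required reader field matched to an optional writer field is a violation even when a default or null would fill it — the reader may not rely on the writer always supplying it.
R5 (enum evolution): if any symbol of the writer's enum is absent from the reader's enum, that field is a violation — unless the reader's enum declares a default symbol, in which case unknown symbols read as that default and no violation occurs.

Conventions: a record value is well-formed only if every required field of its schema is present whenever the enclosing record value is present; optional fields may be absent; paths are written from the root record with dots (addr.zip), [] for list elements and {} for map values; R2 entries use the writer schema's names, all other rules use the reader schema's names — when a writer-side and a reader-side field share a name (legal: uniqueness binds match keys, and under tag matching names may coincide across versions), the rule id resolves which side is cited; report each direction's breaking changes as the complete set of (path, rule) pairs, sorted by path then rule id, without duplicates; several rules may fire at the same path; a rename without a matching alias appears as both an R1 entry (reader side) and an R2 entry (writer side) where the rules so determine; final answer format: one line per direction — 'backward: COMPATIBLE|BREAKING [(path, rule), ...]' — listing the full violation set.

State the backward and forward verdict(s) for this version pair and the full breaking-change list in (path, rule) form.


the writer's type comes first in each Device pair
backward pass over Device, reader schema v2, writer schema v1:
  kind <- kind (State -> State, writer optional)
  tags <- tags (list<float32> -> list<float32>, writer optional)
  age <- age (int64 -> int64, writer optional)
  checksum <- checksum (bytes -> bytes, writer optional)
  nickname <- nickname (string -> string, writer optional)
  primary <- primary (bool -> int32, writer optional)
  breaking: (age, R1)
  breaking: (checksum, R1)
  breaking: (kind, R1)
  breaking: (kind, R5)
  breaking: (nickname, R1)
  breaking: (primary, R1)
  breaking: (primary, R3)
  breaking: (tags, R1)
  backward on Device therefore BREAKING (8)
forward pass over Device, reader schema v1, writer schema v2:
  kind <- kind (State -> State, writer optional)
  tags <- tags (list<float32> -> list<float32>, writer optional)
  age <- age (int64 -> int64, writer optional)
  checksum <- checksum (bytes -> bytes, writer optional)
  nickname <- nickname (string -> string, writer optional)
  primary <- primary (int32 -> bool, writer optional)
  breaking: (age, R1)
  breaking: (checksum, R1)
  breaking: (kind, R1)
  breaking: (nickname, R1)
  breaking: (primary, R1)
  breaking: (primary, R3)
  breaking: (tags, R1)
  forward on Device therefore BREAKING (7)

backward: BREAKING [(age, R1), (checksum, R1), (kind, R1), (kind, R5), (nickname, R1), (primary, R1), (primary, R3), (tags, R1)]; forward: BREAKING [(age, R1), (checksum, R1), (kind, R1), (nickname, R1), (primary, R1), (primary, R3), (tags, R1)]


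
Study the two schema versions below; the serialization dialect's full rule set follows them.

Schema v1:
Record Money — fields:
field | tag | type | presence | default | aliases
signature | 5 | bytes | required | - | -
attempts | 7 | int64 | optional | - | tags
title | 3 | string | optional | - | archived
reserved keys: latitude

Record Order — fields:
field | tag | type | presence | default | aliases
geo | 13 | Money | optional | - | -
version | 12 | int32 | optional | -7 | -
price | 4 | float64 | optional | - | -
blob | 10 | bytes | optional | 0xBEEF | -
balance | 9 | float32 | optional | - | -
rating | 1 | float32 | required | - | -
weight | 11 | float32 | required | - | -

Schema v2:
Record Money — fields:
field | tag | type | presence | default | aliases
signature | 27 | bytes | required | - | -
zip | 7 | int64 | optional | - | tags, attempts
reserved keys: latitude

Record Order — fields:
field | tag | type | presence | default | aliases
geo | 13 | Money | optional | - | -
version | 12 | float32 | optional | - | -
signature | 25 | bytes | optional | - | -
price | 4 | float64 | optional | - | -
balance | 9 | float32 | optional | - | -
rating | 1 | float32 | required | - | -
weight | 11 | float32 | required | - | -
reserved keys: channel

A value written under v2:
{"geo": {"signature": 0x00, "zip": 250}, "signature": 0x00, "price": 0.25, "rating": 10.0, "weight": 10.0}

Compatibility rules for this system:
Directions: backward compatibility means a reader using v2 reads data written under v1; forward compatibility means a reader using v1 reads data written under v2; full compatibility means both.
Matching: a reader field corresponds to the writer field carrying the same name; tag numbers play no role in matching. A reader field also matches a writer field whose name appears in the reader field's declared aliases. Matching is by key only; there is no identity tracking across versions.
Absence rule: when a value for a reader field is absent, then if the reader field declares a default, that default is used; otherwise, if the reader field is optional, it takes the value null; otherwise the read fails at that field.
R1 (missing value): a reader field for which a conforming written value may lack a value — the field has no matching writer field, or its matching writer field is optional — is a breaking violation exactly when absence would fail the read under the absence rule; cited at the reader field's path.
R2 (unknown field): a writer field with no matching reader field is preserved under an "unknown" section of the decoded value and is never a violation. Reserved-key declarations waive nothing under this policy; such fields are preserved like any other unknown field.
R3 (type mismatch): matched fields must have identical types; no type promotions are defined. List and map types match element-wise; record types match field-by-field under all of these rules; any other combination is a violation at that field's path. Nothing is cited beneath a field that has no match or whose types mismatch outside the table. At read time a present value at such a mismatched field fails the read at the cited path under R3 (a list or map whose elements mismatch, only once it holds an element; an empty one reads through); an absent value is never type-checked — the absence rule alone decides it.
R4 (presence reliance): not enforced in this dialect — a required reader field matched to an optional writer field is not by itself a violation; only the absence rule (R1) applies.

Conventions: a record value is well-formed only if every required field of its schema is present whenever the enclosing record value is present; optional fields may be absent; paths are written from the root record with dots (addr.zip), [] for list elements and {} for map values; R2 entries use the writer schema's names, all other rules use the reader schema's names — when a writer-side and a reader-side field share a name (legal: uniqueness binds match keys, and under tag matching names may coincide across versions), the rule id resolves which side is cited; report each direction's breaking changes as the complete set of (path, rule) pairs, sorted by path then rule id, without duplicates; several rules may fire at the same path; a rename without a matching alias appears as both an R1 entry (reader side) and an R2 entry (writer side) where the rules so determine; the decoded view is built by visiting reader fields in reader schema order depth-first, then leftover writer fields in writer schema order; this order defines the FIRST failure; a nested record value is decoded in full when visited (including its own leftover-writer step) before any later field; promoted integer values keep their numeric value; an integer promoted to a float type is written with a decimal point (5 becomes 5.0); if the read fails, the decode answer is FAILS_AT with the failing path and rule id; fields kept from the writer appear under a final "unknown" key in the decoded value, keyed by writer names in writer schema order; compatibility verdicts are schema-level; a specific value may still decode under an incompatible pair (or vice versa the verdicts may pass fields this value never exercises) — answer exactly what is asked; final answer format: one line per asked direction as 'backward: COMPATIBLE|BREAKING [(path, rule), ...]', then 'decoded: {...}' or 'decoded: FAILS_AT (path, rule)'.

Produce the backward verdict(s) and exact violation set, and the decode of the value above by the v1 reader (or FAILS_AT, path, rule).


backward: BREAKING [(version, R3)]; decoded: {"geo": {"signature": 0x00, "attempts": null, "title": null, "unknown": {"zip": 250}}, "version": -7, "price": 0.25, "blob": 0xBEEF, "balance": null, "rating": 10.0, "weight": 10.0, "unknown": {"signature": 0x00}}

each type pair in Order: writer, then reader
backward for Order (reader v2, writer v1):
  Money -> Money, writer optional: geo aligns to geo
  int32 -> float32, writer optional: version aligns to version
  no writer field matches reader signature
  float64 -> float64, writer optional: price aligns to price
  float32 -> float32, writer optional: balance aligns to balance
  float32 -> float32, writer required: rating aligns to rating
  float32 -> float32, writer required: weight aligns to weight
  blob (writer side), unknown to reader
  bytes -> bytes, writer required: geo.signature aligns to geo.signature
  int64 -> int64, writer optional: geo.zip aligns to geo.attempts
  geo.title (writer side), unknown to reader
  R3 fires at version
  backward on Order therefore BREAKING (1)
decode (reader v1):
  geo.signature := 0x00
  geo.attempts := null (not supplied -> null)
  geo.title := null (not supplied -> null)
  writer geo.zip: kept under "unknown"
  version := -7 (no value, default fills)
  price := 0.25
  blob := 0xBEEF (no value, default fills)
  balance := null (not supplied -> null)
  rating := 10.0
  weight := 10.0
  writer signature: kept under "unknown"
  => decoded: {"geo": {"signature": 0x00, "attempts": null, "title": null, "unknown": {"zip": 250}}, "version": -7, "price": 0.25, "blob": 0xBEEF, "balance": null, "rating": 10.0, "weight": 10.0, "unknown": {"signature": 0x00}}
the other Order changes do not affect what is asked:
  removed field title from record Money -> fires no rule on Order, leaving the asked answer as it is
  removed field blob from record Order -> fires no rule on Order, leaving the asked answer as it is
  field signature in record Money: tag 5 changed to 27 -> fires no rule on Order, leaving the asked answer as it is


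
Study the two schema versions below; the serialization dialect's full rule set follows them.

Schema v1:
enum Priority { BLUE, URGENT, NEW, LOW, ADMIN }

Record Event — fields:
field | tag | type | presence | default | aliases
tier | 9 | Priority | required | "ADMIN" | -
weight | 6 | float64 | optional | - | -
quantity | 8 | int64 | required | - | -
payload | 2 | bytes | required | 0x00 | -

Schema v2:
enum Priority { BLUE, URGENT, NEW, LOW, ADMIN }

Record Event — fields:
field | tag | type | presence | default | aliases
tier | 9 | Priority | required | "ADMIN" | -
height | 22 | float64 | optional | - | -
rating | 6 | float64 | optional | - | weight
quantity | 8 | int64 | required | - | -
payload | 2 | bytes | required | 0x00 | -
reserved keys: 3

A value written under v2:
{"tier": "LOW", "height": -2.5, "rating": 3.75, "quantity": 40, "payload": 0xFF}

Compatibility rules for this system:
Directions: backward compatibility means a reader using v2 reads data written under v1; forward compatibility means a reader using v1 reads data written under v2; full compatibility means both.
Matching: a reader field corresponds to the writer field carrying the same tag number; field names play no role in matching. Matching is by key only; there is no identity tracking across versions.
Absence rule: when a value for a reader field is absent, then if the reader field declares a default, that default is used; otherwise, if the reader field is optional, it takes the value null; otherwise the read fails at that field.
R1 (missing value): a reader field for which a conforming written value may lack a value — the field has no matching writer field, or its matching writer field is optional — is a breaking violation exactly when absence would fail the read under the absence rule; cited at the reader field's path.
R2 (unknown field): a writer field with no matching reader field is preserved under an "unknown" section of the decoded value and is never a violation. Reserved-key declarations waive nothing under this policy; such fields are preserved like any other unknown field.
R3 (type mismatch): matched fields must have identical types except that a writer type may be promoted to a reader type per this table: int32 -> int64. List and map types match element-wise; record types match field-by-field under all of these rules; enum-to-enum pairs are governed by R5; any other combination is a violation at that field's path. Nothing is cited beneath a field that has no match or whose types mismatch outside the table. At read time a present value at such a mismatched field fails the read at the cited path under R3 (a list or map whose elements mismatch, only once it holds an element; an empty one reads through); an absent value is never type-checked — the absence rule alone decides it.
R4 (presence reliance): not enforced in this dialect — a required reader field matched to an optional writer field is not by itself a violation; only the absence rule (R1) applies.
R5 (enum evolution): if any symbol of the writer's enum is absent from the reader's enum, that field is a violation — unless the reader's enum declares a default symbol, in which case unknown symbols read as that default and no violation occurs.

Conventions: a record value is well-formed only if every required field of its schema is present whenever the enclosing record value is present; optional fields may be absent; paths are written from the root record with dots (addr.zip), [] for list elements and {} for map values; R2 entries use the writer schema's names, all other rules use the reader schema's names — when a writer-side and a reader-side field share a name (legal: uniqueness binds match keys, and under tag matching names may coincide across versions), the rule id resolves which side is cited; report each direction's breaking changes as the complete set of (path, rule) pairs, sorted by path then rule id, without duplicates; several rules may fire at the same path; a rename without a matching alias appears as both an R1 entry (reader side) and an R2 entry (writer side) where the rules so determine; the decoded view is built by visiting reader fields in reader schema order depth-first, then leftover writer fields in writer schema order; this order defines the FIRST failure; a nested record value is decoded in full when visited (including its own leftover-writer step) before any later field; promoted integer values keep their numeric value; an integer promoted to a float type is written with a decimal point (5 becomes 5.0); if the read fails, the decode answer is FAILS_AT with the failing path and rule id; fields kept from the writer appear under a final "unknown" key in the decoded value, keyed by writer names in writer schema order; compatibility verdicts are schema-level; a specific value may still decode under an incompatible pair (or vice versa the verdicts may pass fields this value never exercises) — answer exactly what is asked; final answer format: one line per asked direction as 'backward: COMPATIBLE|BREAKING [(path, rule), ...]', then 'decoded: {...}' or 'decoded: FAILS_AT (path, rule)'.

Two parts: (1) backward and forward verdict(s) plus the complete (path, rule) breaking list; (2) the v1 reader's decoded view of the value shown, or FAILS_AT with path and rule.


backward: COMPATIBLE []; forward: COMPATIBLE []; decoded: {"tier": "LOW", "weight": 3.75, "quantity": 40, "payload": 0xFF, "unknown": {"height": -2.5}}

the writer's type comes first in each Event pair
checking backward for Event: reader v2 against writer v1:
  writer required, Priority -> Priority: reader tier maps from writer tier
  height: no writer-side match
  writer optional, float64 -> float64: reader rating maps from writer weight
  writer required, int64 -> int64: reader quantity maps from writer quantity
  writer required, bytes -> bytes: reader payload maps from writer payload
  nothing fires on Event: backward is COMPATIBLE
checking forward for Event: reader v1 against writer v2:
  writer required, Priority -> Priority: reader tier maps from writer tier
  writer optional, float64 -> float64: reader weight maps from writer rating
  writer required, int64 -> int64: reader quantity maps from writer quantity
  writer required, bytes -> bytes: reader payload maps from writer payload
  writer height: unknown to reader
  nothing fires on Event: forward is COMPATIBLE
migrating the Event value to v1:
  tier := "LOW"
  weight := 3.75 (from writer rating)
  quantity := 40
  payload := 0xFF
  writer height: kept under "unknown"
  => decoded: {"tier": "LOW", "weight": 3.75, "quantity": 40, "payload": 0xFF, "unknown": {"height": -2.5}}


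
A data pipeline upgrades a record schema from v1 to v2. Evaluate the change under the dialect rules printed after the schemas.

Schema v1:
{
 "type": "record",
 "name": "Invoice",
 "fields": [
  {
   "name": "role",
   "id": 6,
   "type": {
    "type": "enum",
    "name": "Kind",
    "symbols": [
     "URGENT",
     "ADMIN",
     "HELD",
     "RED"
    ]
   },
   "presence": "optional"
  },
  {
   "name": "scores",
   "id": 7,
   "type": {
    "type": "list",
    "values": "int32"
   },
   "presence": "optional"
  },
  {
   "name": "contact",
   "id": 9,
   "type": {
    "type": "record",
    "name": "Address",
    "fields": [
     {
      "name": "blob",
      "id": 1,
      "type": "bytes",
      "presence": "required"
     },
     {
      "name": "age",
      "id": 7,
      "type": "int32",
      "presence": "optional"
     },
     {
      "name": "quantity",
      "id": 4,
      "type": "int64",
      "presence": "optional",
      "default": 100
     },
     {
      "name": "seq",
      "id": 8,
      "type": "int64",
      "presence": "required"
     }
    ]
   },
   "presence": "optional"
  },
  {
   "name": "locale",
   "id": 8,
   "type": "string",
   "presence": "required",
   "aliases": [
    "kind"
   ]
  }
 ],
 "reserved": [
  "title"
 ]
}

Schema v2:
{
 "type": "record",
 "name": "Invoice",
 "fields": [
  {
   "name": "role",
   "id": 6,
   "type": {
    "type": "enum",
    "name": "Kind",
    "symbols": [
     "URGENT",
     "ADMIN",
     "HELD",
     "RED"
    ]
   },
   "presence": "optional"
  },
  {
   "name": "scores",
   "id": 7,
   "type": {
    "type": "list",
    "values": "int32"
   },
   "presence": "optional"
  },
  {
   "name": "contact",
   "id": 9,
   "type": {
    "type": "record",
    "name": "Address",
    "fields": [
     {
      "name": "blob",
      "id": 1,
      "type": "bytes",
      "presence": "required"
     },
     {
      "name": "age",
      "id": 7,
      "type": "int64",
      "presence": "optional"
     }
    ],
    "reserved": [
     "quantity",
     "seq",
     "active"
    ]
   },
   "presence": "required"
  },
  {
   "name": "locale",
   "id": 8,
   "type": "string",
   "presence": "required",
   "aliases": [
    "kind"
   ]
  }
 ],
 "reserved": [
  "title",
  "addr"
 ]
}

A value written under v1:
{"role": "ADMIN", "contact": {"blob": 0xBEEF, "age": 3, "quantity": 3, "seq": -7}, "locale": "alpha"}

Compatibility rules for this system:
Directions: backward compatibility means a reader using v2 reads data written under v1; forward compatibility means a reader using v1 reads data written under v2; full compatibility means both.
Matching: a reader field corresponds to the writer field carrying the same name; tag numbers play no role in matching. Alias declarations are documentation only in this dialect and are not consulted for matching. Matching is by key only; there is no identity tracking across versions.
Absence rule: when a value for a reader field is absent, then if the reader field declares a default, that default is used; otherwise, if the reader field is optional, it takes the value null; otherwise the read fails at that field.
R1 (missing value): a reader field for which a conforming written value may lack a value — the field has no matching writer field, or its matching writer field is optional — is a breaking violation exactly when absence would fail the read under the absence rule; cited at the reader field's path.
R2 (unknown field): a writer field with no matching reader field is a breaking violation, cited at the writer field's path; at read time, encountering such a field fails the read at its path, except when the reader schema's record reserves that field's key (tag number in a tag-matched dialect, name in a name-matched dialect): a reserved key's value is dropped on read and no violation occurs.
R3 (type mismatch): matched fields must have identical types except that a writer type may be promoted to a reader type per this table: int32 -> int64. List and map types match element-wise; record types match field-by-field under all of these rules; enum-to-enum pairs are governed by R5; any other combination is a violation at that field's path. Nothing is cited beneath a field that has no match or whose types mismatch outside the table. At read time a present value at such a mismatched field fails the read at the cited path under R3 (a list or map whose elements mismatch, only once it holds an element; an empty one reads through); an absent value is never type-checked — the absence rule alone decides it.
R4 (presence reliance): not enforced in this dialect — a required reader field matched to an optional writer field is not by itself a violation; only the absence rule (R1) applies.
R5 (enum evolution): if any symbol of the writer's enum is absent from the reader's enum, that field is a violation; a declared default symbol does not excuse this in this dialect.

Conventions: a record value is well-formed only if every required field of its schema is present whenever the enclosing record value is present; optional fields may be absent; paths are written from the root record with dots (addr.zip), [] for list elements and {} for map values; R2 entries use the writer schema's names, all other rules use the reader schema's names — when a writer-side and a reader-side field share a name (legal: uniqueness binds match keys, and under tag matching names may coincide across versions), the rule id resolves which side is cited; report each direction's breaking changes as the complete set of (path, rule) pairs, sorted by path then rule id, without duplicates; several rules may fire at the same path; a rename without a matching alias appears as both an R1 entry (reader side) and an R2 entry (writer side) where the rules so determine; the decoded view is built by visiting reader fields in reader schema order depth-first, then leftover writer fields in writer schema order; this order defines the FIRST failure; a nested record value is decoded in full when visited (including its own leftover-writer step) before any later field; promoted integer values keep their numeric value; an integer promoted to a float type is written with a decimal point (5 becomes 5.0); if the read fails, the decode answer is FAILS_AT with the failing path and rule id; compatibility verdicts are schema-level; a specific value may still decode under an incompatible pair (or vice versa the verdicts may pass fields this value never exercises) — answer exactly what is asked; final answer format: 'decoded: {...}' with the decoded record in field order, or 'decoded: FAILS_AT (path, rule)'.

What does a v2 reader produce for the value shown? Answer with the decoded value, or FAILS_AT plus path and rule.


decoded: {"role": "ADMIN", "scores": null, "contact": {"blob": 0xBEEF, "age": 3}, "locale": "alpha"}

arrows below run writer -> reader for Invoice
migrating the Invoice value to v2:
  role := "ADMIN"
  scores := null (missing; optional => null)
  contact.blob := 0xBEEF
  contact.age := 3 (int32 -> int64)
  writer contact.quantity: reserved -> dropped
  writer contact.seq: reserved -> dropped
  locale := "alpha"
  => decoded: {"role": "ADMIN", "scores": null, "contact": {"blob": 0xBEEF, "age": 3}, "locale": "alpha"}
remaining Invoice differences; none change what is asked:
  field contact in record Invoice: optional changed to required -> schema-level compatibility only; this Invoice value's decode is unchanged
  field age in record Address: type int32 changed to int64 -> schema-level compatibility only; this Invoice value's decode is unchanged


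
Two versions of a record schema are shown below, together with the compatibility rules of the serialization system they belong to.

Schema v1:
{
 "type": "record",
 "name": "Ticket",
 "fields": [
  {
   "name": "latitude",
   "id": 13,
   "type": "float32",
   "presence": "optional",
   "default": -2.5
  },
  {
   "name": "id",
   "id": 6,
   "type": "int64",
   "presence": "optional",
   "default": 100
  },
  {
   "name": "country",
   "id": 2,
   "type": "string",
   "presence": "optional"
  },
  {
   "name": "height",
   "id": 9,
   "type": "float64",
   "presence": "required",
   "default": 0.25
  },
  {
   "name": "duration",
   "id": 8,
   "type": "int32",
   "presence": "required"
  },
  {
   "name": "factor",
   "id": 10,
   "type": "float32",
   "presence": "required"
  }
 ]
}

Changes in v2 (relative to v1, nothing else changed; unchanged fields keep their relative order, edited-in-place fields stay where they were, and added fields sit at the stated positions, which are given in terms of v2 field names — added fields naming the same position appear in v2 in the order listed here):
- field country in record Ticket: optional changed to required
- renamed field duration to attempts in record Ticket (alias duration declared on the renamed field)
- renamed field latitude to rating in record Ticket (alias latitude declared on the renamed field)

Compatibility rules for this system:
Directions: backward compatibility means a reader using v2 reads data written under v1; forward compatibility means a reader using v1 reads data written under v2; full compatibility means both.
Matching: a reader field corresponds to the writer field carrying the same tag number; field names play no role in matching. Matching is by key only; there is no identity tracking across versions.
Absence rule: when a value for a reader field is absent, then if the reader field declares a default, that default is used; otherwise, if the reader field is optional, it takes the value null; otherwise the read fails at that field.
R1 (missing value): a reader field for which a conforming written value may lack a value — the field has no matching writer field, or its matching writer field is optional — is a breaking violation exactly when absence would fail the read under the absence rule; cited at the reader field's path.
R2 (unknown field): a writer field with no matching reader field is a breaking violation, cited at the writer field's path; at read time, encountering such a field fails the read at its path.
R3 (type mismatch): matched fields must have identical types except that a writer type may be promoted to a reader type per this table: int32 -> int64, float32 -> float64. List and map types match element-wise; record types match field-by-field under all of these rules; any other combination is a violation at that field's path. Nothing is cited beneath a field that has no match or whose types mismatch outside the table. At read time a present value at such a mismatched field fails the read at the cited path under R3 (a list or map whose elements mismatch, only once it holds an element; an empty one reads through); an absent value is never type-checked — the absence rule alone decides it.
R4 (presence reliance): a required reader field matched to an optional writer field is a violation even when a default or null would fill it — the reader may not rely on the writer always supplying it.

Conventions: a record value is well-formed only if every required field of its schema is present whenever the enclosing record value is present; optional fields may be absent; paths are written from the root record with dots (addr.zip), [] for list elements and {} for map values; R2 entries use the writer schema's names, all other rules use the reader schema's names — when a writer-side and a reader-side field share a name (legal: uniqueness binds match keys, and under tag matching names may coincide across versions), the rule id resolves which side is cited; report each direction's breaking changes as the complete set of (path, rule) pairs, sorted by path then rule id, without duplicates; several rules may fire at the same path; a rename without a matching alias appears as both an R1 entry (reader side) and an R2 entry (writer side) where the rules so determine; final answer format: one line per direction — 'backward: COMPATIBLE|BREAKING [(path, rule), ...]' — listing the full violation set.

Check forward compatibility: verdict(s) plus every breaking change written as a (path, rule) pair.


the writer's type comes first in each Ticket pair
forward on Ticket — v1 reading data written by v2:
  latitude: paired with writer rating (float32 -> float32; writer optional)
  id: paired with writer id (int64 -> int64; writer optional)
  country: paired with writer country (string -> string; writer required)
  height: paired with writer height (float64 -> float64; writer required)
  duration: paired with writer attempts (int32 -> int32; writer required)
  factor: paired with writer factor (float32 -> float32; writer required)
  => forward: COMPATIBLE
the rest of the Ticket diff is inert for this question:
  field country in record Ticket: optional changed to required -> matters only for Ticket's backward compatibility — outside the asked direction
  renamed field duration to attempts in record Ticket (alias duration declared on the renamed field) -> fires no rule on Ticket, leaving the asked answer as it is
  renamed field latitude to rating in record Ticket (alias latitude declared on the renamed field) -> fires no rule on Ticket, leaving the asked answer as it is

forward: COMPATIBLE []


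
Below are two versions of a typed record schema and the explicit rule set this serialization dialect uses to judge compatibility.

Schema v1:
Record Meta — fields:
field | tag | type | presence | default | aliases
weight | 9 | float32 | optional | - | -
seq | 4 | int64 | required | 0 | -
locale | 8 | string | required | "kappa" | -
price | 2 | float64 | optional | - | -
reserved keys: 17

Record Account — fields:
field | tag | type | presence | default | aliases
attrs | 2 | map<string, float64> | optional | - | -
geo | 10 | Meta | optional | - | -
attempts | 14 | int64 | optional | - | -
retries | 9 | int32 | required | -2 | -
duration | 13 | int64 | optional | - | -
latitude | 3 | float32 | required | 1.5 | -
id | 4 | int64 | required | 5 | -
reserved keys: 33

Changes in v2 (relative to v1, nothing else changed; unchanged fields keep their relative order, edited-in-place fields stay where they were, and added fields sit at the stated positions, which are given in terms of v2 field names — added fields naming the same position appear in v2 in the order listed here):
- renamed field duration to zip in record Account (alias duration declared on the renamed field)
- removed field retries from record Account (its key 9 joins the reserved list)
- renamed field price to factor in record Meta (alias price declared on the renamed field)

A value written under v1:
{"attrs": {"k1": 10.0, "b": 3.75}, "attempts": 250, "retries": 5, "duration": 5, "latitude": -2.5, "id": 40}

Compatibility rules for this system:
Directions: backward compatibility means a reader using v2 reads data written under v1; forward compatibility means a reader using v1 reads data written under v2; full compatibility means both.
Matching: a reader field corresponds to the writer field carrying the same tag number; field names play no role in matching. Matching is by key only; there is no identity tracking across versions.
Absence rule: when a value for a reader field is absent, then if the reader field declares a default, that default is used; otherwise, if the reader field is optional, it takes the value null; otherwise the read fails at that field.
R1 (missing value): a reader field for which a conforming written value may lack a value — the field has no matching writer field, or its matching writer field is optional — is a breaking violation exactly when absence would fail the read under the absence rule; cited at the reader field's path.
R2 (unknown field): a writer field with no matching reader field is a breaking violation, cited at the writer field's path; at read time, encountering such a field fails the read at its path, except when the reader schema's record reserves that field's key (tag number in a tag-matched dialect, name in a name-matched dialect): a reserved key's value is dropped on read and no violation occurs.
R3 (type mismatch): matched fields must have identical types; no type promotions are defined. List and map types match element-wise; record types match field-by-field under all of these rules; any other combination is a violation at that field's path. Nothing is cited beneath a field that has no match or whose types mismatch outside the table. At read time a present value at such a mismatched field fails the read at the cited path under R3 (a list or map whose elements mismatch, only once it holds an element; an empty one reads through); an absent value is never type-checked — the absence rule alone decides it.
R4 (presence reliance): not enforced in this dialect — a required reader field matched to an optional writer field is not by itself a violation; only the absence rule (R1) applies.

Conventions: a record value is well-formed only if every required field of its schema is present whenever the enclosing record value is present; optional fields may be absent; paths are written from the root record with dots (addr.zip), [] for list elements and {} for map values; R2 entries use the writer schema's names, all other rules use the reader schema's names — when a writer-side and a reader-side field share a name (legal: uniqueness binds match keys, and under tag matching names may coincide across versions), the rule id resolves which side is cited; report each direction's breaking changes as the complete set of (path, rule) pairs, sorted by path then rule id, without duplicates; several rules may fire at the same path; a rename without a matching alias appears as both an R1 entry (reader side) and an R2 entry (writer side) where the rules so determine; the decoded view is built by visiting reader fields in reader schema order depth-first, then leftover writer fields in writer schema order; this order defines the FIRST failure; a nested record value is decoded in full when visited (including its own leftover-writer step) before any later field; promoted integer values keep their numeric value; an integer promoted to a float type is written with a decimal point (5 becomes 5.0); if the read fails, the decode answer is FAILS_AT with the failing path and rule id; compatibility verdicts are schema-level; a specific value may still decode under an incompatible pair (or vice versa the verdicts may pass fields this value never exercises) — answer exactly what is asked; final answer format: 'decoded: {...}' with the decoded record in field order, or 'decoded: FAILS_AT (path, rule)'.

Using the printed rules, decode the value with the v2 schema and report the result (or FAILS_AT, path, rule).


the writer's type comes first in each Account pair
decode (reader v2):
  attrs := {"k1": 10.0, "b": 3.75}
  geo := null (absent, optional -> null)
  attempts := 250
  zip := 5 (from writer duration)
  latitude := -2.5
  id := 40
  writer retries: reserved -> dropped
  => decoded: {"attrs": {"k1": 10.0, "b": 3.75}, "geo": null, "attempts": 250, "zip": 5, "latitude": -2.5, "id": 40}
the rest of the Account diff is inert for this question:
  renamed field price to factor in record Meta (alias price declared on the renamed field) -> no rule fires on it and the decoded Account view is identical with or without it

decoded: {"attrs": {"k1": 10.0, "b": 3.75}, "geo": null, "attempts": 250, "zip": 5, "latitude": -2.5, "id": 40}


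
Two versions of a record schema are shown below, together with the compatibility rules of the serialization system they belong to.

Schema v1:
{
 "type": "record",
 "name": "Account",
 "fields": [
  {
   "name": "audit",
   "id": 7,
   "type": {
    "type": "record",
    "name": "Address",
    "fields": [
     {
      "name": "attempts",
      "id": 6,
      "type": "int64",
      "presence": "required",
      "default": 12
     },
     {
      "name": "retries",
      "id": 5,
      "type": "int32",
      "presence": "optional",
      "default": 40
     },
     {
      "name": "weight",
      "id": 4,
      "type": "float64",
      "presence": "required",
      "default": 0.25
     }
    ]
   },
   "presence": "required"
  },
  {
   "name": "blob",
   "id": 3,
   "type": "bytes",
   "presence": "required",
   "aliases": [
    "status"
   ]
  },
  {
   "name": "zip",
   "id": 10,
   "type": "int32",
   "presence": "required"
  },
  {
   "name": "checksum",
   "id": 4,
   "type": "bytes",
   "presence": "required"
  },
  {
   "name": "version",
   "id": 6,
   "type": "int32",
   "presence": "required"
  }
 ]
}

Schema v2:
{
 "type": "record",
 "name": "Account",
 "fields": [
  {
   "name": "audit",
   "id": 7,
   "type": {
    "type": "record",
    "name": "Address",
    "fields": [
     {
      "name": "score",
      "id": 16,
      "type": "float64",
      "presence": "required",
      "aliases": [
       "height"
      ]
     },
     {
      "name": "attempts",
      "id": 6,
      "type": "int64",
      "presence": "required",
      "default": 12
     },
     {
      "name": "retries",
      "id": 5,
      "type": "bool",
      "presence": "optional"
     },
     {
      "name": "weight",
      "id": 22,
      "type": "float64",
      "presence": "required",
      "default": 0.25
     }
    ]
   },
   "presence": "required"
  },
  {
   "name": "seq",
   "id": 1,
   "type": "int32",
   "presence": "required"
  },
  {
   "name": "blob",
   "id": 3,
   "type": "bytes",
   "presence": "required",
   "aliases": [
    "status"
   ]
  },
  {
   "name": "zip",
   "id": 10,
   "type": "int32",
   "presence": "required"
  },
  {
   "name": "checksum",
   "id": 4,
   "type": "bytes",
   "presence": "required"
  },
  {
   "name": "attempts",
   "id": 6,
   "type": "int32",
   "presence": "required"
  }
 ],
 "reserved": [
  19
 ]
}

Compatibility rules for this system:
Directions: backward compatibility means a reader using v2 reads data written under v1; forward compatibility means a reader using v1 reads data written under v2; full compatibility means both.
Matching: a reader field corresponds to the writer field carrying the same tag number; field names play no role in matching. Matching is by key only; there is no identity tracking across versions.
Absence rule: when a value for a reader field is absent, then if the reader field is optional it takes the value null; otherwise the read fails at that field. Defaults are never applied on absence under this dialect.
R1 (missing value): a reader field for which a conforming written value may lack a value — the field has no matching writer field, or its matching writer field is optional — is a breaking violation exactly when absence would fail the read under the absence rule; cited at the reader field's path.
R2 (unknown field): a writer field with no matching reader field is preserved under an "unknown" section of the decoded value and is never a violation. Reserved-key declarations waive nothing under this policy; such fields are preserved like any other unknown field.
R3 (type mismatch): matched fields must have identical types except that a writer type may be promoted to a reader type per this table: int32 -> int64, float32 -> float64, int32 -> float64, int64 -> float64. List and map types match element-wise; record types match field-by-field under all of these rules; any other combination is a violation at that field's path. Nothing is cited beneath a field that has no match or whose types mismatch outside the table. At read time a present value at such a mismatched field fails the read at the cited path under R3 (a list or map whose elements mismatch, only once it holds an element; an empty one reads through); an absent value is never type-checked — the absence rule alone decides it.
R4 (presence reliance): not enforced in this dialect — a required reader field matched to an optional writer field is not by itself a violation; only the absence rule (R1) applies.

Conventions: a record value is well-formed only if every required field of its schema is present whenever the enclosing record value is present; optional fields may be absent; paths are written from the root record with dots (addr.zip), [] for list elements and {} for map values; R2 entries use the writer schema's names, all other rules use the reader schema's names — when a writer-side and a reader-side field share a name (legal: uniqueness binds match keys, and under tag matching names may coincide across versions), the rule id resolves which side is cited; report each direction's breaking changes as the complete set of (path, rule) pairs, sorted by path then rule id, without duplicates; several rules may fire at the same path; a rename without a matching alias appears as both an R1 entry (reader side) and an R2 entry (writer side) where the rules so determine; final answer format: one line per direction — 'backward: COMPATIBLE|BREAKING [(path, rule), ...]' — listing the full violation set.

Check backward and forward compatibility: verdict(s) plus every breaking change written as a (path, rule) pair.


arrows below run writer -> reader for Account
backward for Account (reader v2, writer v1):
  audit: paired with writer audit (Address -> Address; writer required)
  seq: no writer-side match
  blob: paired with writer blob (bytes -> bytes; writer required)
  zip: paired with writer zip (int32 -> int32; writer required)
  checksum: paired with writer checksum (bytes -> bytes; writer required)
  attempts: paired with writer version (int32 -> int32; writer required)
  audit.score: no writer-side match
  audit.attempts: paired with writer audit.attempts (int64 -> int64; writer required)
  audit.retries: paired with writer audit.retries (int32 -> bool; writer optional)
  audit.weight: no writer-side match
  leftover writer field: audit.weight
  violation R3 at audit.retries
  violation R1 at audit.score
  violation R1 at audit.weight
  violation R1 at seq
  => backward verdict for Account: BREAKING, 4 violation(s)
forward for Account (reader v1, writer v2):
  audit: paired with writer audit (Address -> Address; writer required)
  blob: paired with writer blob (bytes -> bytes; writer required)
  zip: paired with writer zip (int32 -> int32; writer required)
  checksum: paired with writer checksum (bytes -> bytes; writer required)
  version: paired with writer attempts (int32 -> int32; writer required)
  leftover writer field: seq
  audit.attempts: paired with writer audit.attempts (int64 -> int64; writer required)
  audit.retries: paired with writer audit.retries (bool -> int32; writer optional)
  audit.weight: no writer-side match
  leftover writer field: audit.score
  leftover writer field: audit.weight
  violation R3 at audit.retries
  violation R1 at audit.weight
  => forward verdict for Account: BREAKING, 2 violation(s)

backward: BREAKING [(audit.retries, R3), (audit.score, R1), (audit.weight, R1), (seq, R1)]; forward: BREAKING [(audit.retries, R3), (audit.weight, R1)]
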